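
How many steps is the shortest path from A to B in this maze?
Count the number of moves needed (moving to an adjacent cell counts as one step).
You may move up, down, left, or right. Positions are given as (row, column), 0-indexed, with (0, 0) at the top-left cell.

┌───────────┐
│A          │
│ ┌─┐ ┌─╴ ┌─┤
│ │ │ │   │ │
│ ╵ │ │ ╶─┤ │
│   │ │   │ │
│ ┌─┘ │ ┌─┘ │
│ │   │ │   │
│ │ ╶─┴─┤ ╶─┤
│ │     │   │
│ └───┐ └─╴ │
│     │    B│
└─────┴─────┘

Using BFS to find shortest path:
Start: (0, 0), End: (5, 5)
Path found:
(0,0) → (0,1) → (0,2) → (1,2) → (2,2) → (3,2) → (3,1) → (4,1) → (4,2) → (4,3) → (5,3) → (5,4) → (5,5)
Number of steps: 12

Solution:

┌───────────┐
│A → ↓      │
│ ┌─┐ ┌─╴ ┌─┤
│ │ │↓│   │ │
│ ╵ │ │ ╶─┤ │
│   │↓│   │ │
│ ┌─┘ │ ┌─┘ │
│ │↓ ↲│ │   │
│ │ ╶─┴─┤ ╶─┤
│ │↳ → ↓│   │
│ └───┐ └─╴ │
│     │↳ → B│
└─────┴─────┘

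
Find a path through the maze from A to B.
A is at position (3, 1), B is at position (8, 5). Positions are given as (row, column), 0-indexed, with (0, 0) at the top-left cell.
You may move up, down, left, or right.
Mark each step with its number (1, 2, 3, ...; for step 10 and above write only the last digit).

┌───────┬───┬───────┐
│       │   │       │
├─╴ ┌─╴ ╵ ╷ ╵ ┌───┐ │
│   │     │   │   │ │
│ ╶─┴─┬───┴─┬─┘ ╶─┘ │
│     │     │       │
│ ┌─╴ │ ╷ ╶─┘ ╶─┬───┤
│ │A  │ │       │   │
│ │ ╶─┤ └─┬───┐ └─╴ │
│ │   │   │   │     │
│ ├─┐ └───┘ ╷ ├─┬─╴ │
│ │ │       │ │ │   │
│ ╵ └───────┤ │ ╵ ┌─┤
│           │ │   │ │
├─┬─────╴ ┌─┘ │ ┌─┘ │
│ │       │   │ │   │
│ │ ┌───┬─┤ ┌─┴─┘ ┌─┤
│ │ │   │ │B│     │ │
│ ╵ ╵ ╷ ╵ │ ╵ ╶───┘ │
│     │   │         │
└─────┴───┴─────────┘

Finding the shortest path from (3, 1) to (8, 5):
Path length: 13 steps
Directions: down → right → down → right → right → right → up → right → down → down → down → left → down

Solution:

┌───────┬───┬───────┐
│       │   │       │
├─╴ ┌─╴ ╵ ╷ ╵ ┌───┐ │
│   │     │   │   │ │
│ ╶─┴─┬───┴─┬─┘ ╶─┘ │
│     │     │       │
│ ┌─╴ │ ╷ ╶─┘ ╶─┬───┤
│ │A  │ │       │   │
│ │ ╶─┤ └─┬───┐ └─╴ │
│ │1 2│   │7 8│     │
│ ├─┐ └───┘ ╷ ├─┬─╴ │
│ │ │3 4 5 6│9│ │   │
│ ╵ └───────┤ │ ╵ ┌─┤
│           │0│   │ │
├─┬─────╴ ┌─┘ │ ┌─┘ │
│ │       │2 1│ │   │
│ │ ┌───┬─┤ ┌─┴─┘ ┌─┤
│ │ │   │ │B│     │ │
│ ╵ ╵ ╷ ╵ │ ╵ ╶───┘ │
│     │   │         │
└─────┴───┴─────────┘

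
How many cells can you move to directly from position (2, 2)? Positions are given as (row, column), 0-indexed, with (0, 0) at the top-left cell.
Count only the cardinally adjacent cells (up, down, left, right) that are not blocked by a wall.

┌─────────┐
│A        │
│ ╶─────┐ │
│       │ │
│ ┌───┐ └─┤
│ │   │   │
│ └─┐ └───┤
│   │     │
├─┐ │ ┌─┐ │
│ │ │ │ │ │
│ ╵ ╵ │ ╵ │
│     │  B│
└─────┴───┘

Checking passable neighbors of (2, 2):
Neighbors: (3, 2), (2, 1)
Count: 2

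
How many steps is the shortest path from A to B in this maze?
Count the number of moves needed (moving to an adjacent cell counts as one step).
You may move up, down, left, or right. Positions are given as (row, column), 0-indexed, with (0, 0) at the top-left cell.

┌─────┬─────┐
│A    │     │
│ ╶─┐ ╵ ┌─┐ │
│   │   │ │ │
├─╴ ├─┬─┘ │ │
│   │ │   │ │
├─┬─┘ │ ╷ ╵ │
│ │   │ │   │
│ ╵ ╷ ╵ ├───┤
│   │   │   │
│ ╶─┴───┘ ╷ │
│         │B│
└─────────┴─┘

Using BFS to find shortest path:
Start: (0, 0), End: (5, 5)
Path found:
(0,0) → (0,1) → (0,2) → (1,2) → (1,3) → (0,3) → (0,4) → (0,5) → (1,5) → (2,5) → (3,5) → (3,4) → (2,4) → (2,3) → (3,3) → (4,3) → (4,2) → (3,2) → (3,1) → (4,1) → (4,0) → (5,0) → (5,1) → (5,2) → (5,3) → (5,4) → (4,4) → (4,5) → (5,5)
Number of steps: 28

Solution:

┌─────┬─────┐
│A → ↓│↱ → ↓│
│ ╶─┐ ╵ ┌─┐ │
│   │↳ ↑│ │↓│
├─╴ ├─┬─┘ │ │
│   │ │↓ ↰│↓│
├─┬─┘ │ ╷ ╵ │
│ │↓ ↰│↓│↑ ↲│
│ ╵ ╷ ╵ ├───┤
│↓ ↲│↑ ↲│↱ ↓│
│ ╶─┴───┘ ╷ │
│↳ → → → ↑│B│
└─────────┴─┘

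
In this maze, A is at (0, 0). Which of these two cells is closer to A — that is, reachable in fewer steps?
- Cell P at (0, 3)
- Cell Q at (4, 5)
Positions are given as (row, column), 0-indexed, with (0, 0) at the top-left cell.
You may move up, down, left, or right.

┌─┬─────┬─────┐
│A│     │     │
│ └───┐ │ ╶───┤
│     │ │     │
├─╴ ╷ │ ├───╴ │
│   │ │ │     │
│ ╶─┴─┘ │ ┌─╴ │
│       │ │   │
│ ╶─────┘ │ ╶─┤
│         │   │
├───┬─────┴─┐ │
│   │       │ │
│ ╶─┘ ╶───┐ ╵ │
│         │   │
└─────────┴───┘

Shortest path A → P at (0, 3): 11 steps
Shortest path A → Q at (4, 5): 17 steps

P is closer (11 steps vs 17 steps).

Path to P:

┌─┬─────┬─────┐
│A│    P│     │
│ └───┐ │ ╶───┤
│↳ ↓  │↑│     │
├─╴ ╷ │ ├───╴ │
│↓ ↲│ │↑│     │
│ ╶─┴─┘ │ ┌─╴ │
│↳ → → ↑│ │   │
│ ╶─────┘ │ ╶─┤
│         │   │
├───┬─────┴─┐ │
│   │       │ │
│ ╶─┘ ╶───┐ ╵ │
│         │   │
└─────────┴───┘

Path to Q:

┌─┬─────┬─────┐
│A│     │     │
│ └───┐ │ ╶───┤
│↳ ↓  │ │     │
├─╴ ╷ │ ├───╴ │
│↓ ↲│ │ │↱ → ↓│
│ ╶─┴─┘ │ ┌─╴ │
│↓      │↑│↓ ↲│
│ ╶─────┘ │ ╶─┤
│↳ → → → ↑│Q  │
├───┬─────┴─┐ │
│   │       │ │
│ ╶─┘ ╶───┐ ╵ │
│         │   │
└─────────┴───┘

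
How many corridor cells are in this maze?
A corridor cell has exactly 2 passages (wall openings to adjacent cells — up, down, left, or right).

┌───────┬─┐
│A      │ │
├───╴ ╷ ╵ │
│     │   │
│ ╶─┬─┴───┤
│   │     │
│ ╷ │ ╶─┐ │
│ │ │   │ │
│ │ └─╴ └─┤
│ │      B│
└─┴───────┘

Counting cells with exactly 2 passages:
Total corridor cells: 17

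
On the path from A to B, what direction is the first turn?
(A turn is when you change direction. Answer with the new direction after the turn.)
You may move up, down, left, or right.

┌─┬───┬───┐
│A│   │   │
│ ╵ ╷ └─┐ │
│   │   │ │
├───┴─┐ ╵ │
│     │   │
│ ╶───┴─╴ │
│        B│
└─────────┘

Directions: down, right, up, right, down, right, down, right, down
First turn direction: right

Solution:

┌─┬───┬───┐
│A│↱ ↓│   │
│ ╵ ╷ └─┐ │
│↳ ↑│↳ ↓│ │
├───┴─┐ ╵ │
│     │↳ ↓│
│ ╶───┴─╴ │
│        B│
└─────────┘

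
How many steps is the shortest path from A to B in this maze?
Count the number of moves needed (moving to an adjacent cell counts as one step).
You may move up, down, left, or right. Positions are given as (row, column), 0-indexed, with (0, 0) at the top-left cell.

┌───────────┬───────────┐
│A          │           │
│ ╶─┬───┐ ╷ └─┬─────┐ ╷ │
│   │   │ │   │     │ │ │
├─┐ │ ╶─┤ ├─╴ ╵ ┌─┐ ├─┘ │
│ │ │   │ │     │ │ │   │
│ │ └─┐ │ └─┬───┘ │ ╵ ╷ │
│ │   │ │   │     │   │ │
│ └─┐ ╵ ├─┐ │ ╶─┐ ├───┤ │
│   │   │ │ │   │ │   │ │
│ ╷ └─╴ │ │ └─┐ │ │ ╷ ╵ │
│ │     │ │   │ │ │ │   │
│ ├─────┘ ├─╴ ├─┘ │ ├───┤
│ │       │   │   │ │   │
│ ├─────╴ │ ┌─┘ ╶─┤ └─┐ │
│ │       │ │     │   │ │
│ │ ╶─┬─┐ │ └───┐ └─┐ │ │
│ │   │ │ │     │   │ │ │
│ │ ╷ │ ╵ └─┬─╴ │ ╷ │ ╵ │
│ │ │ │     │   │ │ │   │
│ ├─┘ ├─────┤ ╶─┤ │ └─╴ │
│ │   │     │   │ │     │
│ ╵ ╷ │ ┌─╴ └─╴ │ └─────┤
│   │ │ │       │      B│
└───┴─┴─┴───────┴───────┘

Using BFS to find shortest path:
Start: (0, 0), End: (11, 11)
Path found:
(0,0) → (0,1) → (0,2) → (0,3) → (0,4) → (0,5) → (1,5) → (1,6) → (2,6) → (2,7) → (1,7) → (1,8) → (1,9) → (2,9) → (3,9) → (3,10) → (2,10) → (2,11) → (3,11) → (4,11) → (5,11) → (5,10) → (4,10) → (4,9) → (5,9) → (6,9) → (7,9) → (7,10) → (8,10) → (9,10) → (9,11) → (10,11) → (10,10) → (10,9) → (9,9) → (8,9) → (8,8) → (9,8) → (10,8) → (11,8) → (11,9) → (11,10) → (11,11)
Number of steps: 42

Solution:

┌───────────┬───────────┐
│A → → → → ↓│           │
│ ╶─┬───┐ ╷ └─┬─────┐ ╷ │
│   │   │ │↳ ↓│↱ → ↓│ │ │
├─┐ │ ╶─┤ ├─╴ ╵ ┌─┐ ├─┘ │
│ │ │   │ │  ↳ ↑│ │↓│↱ ↓│
│ │ └─┐ │ └─┬───┘ │ ╵ ╷ │
│ │   │ │   │     │↳ ↑│↓│
│ └─┐ ╵ ├─┐ │ ╶─┐ ├───┤ │
│   │   │ │ │   │ │↓ ↰│↓│
│ ╷ └─╴ │ │ └─┐ │ │ ╷ ╵ │
│ │     │ │   │ │ │↓│↑ ↲│
│ ├─────┘ ├─╴ ├─┘ │ ├───┤
│ │       │   │   │↓│   │
│ ├─────╴ │ ┌─┘ ╶─┤ └─┐ │
│ │       │ │     │↳ ↓│ │
│ │ ╶─┬─┐ │ └───┐ └─┐ │ │
│ │   │ │ │     │↓ ↰│↓│ │
│ │ ╷ │ ╵ └─┬─╴ │ ╷ │ ╵ │
│ │ │ │     │   │↓│↑│↳ ↓│
│ ├─┘ ├─────┤ ╶─┤ │ └─╴ │
│ │   │     │   │↓│↑ ← ↲│
│ ╵ ╷ │ ┌─╴ └─╴ │ └─────┤
│   │ │ │       │↳ → → B│
└───┴─┴─┴───────┴───────┘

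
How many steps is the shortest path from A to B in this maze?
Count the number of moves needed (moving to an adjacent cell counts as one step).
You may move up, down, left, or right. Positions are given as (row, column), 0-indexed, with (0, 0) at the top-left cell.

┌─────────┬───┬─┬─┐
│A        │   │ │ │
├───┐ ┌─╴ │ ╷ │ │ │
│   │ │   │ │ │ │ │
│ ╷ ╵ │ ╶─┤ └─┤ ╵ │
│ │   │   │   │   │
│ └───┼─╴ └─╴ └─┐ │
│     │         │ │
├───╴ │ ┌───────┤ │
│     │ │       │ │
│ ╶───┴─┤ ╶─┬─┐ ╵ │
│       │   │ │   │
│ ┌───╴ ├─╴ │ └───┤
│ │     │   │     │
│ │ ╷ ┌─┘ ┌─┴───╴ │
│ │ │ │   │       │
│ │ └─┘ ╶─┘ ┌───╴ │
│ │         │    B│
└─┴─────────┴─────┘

Using BFS to find shortest path:
Start: (0, 0), End: (8, 8)
Path found:
(0,0) → (0,1) → (0,2) → (1,2) → (2,2) → (2,1) → (1,1) → (1,0) → (2,0) → (3,0) → (3,1) → (3,2) → (4,2) → (4,1) → (4,0) → (5,0) → (5,1) → (5,2) → (5,3) → (6,3) → (6,2) → (6,1) → (7,1) → (8,1) → (8,2) → (8,3) → (8,4) → (8,5) → (7,5) → (7,6) → (7,7) → (7,8) → (8,8)
Number of steps: 32

Solution:

┌─────────┬───┬─┬─┐
│A → ↓    │   │ │ │
├───┐ ┌─╴ │ ╷ │ │ │
│↓ ↰│↓│   │ │ │ │ │
│ ╷ ╵ │ ╶─┤ └─┤ ╵ │
│↓│↑ ↲│   │   │   │
│ └───┼─╴ └─╴ └─┐ │
│↳ → ↓│         │ │
├───╴ │ ┌───────┤ │
│↓ ← ↲│ │       │ │
│ ╶───┴─┤ ╶─┬─┐ ╵ │
│↳ → → ↓│   │ │   │
│ ┌───╴ ├─╴ │ └───┤
│ │↓ ← ↲│   │     │
│ │ ╷ ┌─┘ ┌─┴───╴ │
│ │↓│ │   │↱ → → ↓│
│ │ └─┘ ╶─┘ ┌───╴ │
│ │↳ → → → ↑│    B│
└─┴─────────┴─────┘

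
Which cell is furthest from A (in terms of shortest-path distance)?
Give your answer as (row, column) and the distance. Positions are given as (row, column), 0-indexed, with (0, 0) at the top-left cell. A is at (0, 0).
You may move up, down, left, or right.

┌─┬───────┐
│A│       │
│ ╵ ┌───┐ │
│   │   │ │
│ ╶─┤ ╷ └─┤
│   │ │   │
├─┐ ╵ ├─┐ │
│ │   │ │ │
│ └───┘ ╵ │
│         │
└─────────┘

Computing BFS distances from A to all cells:
Furthest cell: (3, 0)
Distance: 17 steps

Path from A to the furthest cell:

┌─┬───────┐
│A│       │
│ ╵ ┌───┐ │
│↓  │↱ ↓│ │
│ ╶─┤ ╷ └─┤
│↳ ↓│↑│↳ ↓│
├─┐ ╵ ├─┐ │
│B│↳ ↑│ │↓│
│ └───┘ ╵ │
│↑ ← ← ← ↲│
└─────────┘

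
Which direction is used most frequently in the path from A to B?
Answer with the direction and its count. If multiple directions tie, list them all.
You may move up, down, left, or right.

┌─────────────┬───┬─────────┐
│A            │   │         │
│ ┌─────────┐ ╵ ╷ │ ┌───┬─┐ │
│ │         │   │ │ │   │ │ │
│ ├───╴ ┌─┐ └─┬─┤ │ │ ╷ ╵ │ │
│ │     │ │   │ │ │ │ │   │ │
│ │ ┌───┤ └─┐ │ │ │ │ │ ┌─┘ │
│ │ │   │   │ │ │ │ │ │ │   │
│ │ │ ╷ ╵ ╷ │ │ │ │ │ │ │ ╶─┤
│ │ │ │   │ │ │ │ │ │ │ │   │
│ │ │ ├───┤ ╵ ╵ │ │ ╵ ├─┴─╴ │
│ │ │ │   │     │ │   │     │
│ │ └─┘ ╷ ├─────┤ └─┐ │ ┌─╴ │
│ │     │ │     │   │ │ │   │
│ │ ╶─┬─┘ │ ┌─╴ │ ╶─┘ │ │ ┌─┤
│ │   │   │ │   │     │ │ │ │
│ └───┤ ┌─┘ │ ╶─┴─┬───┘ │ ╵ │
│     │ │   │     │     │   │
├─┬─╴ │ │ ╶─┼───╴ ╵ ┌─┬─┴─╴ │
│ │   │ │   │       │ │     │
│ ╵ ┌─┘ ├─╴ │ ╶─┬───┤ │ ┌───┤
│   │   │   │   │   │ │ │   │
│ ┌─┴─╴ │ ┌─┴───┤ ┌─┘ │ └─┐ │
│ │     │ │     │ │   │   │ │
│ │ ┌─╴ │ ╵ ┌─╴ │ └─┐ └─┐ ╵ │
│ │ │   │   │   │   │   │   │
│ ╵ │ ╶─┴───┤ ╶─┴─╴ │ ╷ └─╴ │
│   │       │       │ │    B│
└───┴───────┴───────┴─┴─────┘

Directions: right, right, right, right, right, right, down, right, up, right, down, down, down, down, down, down, down, right, right, up, up, left, up, up, up, up, up, right, right, right, right, down, down, down, left, down, right, down, down, left, down, down, right, down, left, left, down, down, right, down, right, down
Counts: {'right': 18, 'down': 21, 'up': 8, 'left': 5}
Most common: down (21 times)

Solution:

┌─────────────┬───┬─────────┐
│A → → → → → ↓│↱ ↓│↱ → → → ↓│
│ ┌─────────┐ ╵ ╷ │ ┌───┬─┐ │
│ │         │↳ ↑│↓│↑│   │ │↓│
│ ├───╴ ┌─┐ └─┬─┤ │ │ ╷ ╵ │ │
│ │     │ │   │ │↓│↑│ │   │↓│
│ │ ┌───┤ └─┐ │ │ │ │ │ ┌─┘ │
│ │ │   │   │ │ │↓│↑│ │ │↓ ↲│
│ │ │ ╷ ╵ ╷ │ │ │ │ │ │ │ ╶─┤
│ │ │ │   │ │ │ │↓│↑│ │ │↳ ↓│
│ │ │ ├───┤ ╵ ╵ │ │ ╵ ├─┴─╴ │
│ │ │ │   │     │↓│↑ ↰│    ↓│
│ │ └─┘ ╷ ├─────┤ └─┐ │ ┌─╴ │
│ │     │ │     │↓  │↑│ │↓ ↲│
│ │ ╶─┬─┘ │ ┌─╴ │ ╶─┘ │ │ ┌─┤
│ │   │   │ │   │↳ → ↑│ │↓│ │
│ └───┤ ┌─┘ │ ╶─┴─┬───┘ │ ╵ │
│     │ │   │     │     │↳ ↓│
├─┬─╴ │ │ ╶─┼───╴ ╵ ┌─┬─┴─╴ │
│ │   │ │   │       │ │↓ ← ↲│
│ ╵ ┌─┘ ├─╴ │ ╶─┬───┤ │ ┌───┤
│   │   │   │   │   │ │↓│   │
│ ┌─┴─╴ │ ┌─┴───┤ ┌─┘ │ └─┐ │
│ │     │ │     │ │   │↳ ↓│ │
│ │ ┌─╴ │ ╵ ┌─╴ │ └─┐ └─┐ ╵ │
│ │ │   │   │   │   │   │↳ ↓│
│ ╵ │ ╶─┴───┤ ╶─┴─╴ │ ╷ └─╴ │
│   │       │       │ │    B│
└───┴───────┴───────┴─┴─────┘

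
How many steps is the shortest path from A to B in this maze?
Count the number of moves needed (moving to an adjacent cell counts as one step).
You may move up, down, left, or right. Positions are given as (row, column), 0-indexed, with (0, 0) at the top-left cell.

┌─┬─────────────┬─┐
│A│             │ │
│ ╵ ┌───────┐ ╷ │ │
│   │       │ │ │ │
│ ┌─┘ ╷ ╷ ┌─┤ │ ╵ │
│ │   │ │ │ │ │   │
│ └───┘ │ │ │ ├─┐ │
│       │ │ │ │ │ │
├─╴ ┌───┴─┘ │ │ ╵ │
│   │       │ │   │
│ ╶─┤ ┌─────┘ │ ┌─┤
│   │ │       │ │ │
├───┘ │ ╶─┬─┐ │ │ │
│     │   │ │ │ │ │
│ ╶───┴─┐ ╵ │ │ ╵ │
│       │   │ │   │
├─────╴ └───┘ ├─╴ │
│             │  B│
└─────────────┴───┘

Using BFS to find shortest path:
Start: (0, 0), End: (8, 8)
Path found:
(0,0) → (1,0) → (1,1) → (0,1) → (0,2) → (0,3) → (0,4) → (0,5) → (0,6) → (0,7) → (1,7) → (2,7) → (2,8) → (3,8) → (4,8) → (4,7) → (5,7) → (6,7) → (7,7) → (7,8) → (8,8)
Number of steps: 20

Solution:

┌─┬─────────────┬─┐
│A│↱ → → → → → ↓│ │
│ ╵ ┌───────┐ ╷ │ │
│↳ ↑│       │ │↓│ │
│ ┌─┘ ╷ ╷ ┌─┤ │ ╵ │
│ │   │ │ │ │ │↳ ↓│
│ └───┘ │ │ │ ├─┐ │
│       │ │ │ │ │↓│
├─╴ ┌───┴─┘ │ │ ╵ │
│   │       │ │↓ ↲│
│ ╶─┤ ┌─────┘ │ ┌─┤
│   │ │       │↓│ │
├───┘ │ ╶─┬─┐ │ │ │
│     │   │ │ │↓│ │
│ ╶───┴─┐ ╵ │ │ ╵ │
│       │   │ │↳ ↓│
├─────╴ └───┘ ├─╴ │
│             │  B│
└─────────────┴───┘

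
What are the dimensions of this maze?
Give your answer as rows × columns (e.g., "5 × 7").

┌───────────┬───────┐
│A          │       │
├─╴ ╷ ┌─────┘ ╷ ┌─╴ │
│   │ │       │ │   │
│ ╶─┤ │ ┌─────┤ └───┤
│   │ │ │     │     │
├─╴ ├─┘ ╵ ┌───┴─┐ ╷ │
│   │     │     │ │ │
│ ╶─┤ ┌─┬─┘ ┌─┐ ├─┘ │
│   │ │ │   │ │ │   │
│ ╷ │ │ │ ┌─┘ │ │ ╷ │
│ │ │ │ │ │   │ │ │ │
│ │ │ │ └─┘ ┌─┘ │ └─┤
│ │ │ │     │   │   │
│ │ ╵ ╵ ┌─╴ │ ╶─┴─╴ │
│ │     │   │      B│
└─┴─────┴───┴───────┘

Counting the maze dimensions:
Rows (vertical): 8
Columns (horizontal): 10
Dimensions: 8 × 10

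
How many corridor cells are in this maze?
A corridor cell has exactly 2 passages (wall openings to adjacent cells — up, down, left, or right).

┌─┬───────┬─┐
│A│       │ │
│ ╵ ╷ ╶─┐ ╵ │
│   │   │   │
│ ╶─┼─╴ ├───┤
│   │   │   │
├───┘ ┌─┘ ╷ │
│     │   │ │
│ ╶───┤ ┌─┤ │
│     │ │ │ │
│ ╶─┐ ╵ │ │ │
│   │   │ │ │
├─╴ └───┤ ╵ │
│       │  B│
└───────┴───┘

Counting cells with exactly 2 passages:
Total corridor cells: 32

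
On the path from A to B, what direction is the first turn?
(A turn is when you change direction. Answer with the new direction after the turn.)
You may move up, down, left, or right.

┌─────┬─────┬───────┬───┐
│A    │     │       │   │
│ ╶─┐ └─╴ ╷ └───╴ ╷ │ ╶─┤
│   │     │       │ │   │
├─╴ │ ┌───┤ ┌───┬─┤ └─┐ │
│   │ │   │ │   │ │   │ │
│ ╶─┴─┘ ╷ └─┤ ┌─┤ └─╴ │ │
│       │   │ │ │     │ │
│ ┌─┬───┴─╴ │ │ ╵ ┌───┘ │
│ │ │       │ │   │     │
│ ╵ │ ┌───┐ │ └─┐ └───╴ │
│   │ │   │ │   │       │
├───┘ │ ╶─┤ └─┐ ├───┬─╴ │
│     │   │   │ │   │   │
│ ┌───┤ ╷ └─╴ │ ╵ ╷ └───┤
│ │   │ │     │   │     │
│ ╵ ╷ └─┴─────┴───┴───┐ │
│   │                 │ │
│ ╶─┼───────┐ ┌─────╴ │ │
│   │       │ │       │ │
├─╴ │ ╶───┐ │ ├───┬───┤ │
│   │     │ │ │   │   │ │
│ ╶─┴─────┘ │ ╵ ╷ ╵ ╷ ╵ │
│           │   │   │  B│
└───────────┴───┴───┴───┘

Directions: down, right, down, left, down, right, right, right, up, right, down, right, down, left, left, left, down, down, left, left, down, down, right, up, right, down, right, right, right, right, down, down, down, right, up, right, down, right, up, right, down, right
First turn direction: right

Solution:

┌─────┬─────┬───────┬───┐
│A    │     │       │   │
│ ╶─┐ └─╴ ╷ └───╴ ╷ │ ╶─┤
│↳ ↓│     │       │ │   │
├─╴ │ ┌───┤ ┌───┬─┤ └─┐ │
│↓ ↲│ │↱ ↓│ │   │ │   │ │
│ ╶─┴─┘ ╷ └─┤ ┌─┤ └─╴ │ │
│↳ → → ↑│↳ ↓│ │ │     │ │
│ ┌─┬───┴─╴ │ │ ╵ ┌───┘ │
│ │ │↓ ← ← ↲│ │   │     │
│ ╵ │ ┌───┐ │ └─┐ └───╴ │
│   │↓│   │ │   │       │
├───┘ │ ╶─┤ └─┐ ├───┬─╴ │
│↓ ← ↲│   │   │ │   │   │
│ ┌───┤ ╷ └─╴ │ ╵ ╷ └───┤
│↓│↱ ↓│ │     │   │     │
│ ╵ ╷ └─┴─────┴───┴───┐ │
│↳ ↑│↳ → → → ↓        │ │
│ ╶─┼───────┐ ┌─────╴ │ │
│   │       │↓│       │ │
├─╴ │ ╶───┐ │ ├───┬───┤ │
│   │     │ │↓│↱ ↓│↱ ↓│ │
│ ╶─┴─────┘ │ ╵ ╷ ╵ ╷ ╵ │
│           │↳ ↑│↳ ↑│↳ B│
└───────────┴───┴───┴───┘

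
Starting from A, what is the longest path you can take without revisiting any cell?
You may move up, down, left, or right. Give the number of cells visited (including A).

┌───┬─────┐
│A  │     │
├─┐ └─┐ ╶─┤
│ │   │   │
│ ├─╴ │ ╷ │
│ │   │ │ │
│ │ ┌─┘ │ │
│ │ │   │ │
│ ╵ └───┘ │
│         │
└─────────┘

Finding longest simple path using DFS:
Start: (0, 0)
Longest path visits 18 cells
Path: A → right → down → right → down → left → down → down → right → right → right → up → up → up → left → down → down → left

Solution:

┌───┬─────┐
│A ↓│     │
├─┐ └─┐ ╶─┤
│ │↳ ↓│↓ ↰│
│ ├─╴ │ ╷ │
│ │↓ ↲│↓│↑│
│ │ ┌─┘ │ │
│ │↓│B ↲│↑│
│ ╵ └───┘ │
│  ↳ → → ↑│
└─────────┘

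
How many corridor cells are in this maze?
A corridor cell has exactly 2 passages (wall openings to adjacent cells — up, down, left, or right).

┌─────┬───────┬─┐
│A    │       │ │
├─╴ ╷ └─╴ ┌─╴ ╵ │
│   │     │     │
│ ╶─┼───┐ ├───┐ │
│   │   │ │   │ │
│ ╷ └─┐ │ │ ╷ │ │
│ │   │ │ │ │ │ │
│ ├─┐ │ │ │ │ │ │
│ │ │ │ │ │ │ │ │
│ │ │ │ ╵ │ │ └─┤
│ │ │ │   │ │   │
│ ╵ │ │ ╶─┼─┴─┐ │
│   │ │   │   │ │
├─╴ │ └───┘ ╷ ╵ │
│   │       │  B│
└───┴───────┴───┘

Counting cells with exactly 2 passages:
Total corridor cells: 46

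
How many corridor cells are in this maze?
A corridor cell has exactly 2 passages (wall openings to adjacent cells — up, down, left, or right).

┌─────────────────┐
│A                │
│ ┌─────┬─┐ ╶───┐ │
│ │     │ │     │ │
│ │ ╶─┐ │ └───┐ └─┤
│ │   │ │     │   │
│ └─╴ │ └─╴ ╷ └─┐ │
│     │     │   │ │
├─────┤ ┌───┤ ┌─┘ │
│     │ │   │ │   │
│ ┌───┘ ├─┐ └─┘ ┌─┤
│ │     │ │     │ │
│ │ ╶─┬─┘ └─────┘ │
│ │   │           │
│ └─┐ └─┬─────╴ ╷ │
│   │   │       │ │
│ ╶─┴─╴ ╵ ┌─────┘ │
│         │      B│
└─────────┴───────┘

Counting cells with exactly 2 passages:
Total corridor cells: 61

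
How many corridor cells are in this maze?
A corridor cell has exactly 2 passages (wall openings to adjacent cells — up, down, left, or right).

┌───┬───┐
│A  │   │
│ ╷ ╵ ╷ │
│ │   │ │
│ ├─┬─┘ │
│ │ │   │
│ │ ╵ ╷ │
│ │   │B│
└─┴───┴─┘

Counting cells with exactly 2 passages:
Total corridor cells: 12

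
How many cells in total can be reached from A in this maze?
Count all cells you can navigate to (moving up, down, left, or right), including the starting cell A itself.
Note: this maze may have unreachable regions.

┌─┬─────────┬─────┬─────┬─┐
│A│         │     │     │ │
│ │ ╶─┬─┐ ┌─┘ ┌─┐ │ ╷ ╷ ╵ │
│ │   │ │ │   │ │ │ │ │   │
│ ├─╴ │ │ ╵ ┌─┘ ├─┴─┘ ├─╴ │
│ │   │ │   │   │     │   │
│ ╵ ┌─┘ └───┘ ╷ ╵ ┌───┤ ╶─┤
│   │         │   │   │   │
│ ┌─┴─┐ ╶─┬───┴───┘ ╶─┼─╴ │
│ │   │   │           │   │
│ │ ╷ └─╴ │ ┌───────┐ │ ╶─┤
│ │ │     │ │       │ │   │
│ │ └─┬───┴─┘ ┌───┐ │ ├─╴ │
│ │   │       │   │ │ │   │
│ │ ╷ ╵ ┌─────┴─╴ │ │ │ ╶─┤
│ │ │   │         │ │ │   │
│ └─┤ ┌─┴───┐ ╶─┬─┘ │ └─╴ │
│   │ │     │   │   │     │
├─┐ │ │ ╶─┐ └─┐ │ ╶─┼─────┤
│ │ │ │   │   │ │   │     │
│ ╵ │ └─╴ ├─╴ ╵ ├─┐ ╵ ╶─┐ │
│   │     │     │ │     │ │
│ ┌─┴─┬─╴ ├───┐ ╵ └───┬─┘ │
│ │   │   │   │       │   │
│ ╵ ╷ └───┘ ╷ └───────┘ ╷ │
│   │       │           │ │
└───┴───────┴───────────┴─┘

Using BFS/flood-fill to find all reachable cells from A:
Maze size: 13 × 13 = 169 total cells
All cells are reachable — the maze is fully connected.
Reachable cells: 169

Reachable region (· marks reachable cells):

┌─┬─────────┬─────┬─────┬─┐
│A│· · · · ·│· · ·│· · ·│·│
│ │ ╶─┬─┐ ┌─┘ ┌─┐ │ ╷ ╷ ╵ │
│·│· ·│·│·│· ·│·│·│·│·│· ·│
│ ├─╴ │ │ ╵ ┌─┘ ├─┴─┘ ├─╴ │
│·│· ·│·│· ·│· ·│· · ·│· ·│
│ ╵ ┌─┘ └───┘ ╷ ╵ ┌───┤ ╶─┤
│· ·│· · · · ·│· ·│· ·│· ·│
│ ┌─┴─┐ ╶─┬───┴───┘ ╶─┼─╴ │
│·│· ·│· ·│· · · · · ·│· ·│
│ │ ╷ └─╴ │ ┌───────┐ │ ╶─┤
│·│·│· · ·│·│· · · ·│·│· ·│
│ │ └─┬───┴─┘ ┌───┐ │ ├─╴ │
│·│· ·│· · · ·│· ·│·│·│· ·│
│ │ ╷ ╵ ┌─────┴─╴ │ │ │ ╶─┤
│·│·│· ·│· · · · ·│·│·│· ·│
│ └─┤ ┌─┴───┐ ╶─┬─┘ │ └─╴ │
│· ·│·│· · ·│· ·│· ·│· · ·│
├─┐ │ │ ╶─┐ └─┐ │ ╶─┼─────┤
│·│·│·│· ·│· ·│·│· ·│· · ·│
│ ╵ │ └─╴ ├─╴ ╵ ├─┐ ╵ ╶─┐ │
│· ·│· · ·│· · ·│·│· · ·│·│
│ ┌─┴─┬─╴ ├───┐ ╵ └───┬─┘ │
│·│· ·│· ·│· ·│· · · ·│· ·│
│ ╵ ╷ └───┘ ╷ └───────┘ ╷ │
│· ·│· · · ·│· · · · · ·│·│
└───┴───────┴───────────┴─┘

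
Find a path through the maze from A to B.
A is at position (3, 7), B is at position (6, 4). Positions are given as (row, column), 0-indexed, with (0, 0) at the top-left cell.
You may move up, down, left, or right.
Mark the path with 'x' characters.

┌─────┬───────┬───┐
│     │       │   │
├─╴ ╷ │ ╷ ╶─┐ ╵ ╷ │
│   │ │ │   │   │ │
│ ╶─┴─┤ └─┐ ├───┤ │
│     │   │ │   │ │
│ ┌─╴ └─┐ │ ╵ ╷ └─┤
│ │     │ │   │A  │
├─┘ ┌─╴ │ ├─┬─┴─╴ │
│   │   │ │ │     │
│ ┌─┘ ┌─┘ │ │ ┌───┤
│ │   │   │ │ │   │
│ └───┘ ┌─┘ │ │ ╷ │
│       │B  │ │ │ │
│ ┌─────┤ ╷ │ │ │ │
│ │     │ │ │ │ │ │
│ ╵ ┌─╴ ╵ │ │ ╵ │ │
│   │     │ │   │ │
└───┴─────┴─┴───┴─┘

Finding the shortest path from (3, 7) to (6, 4):
Path length: 30 steps
Directions: up → left → down → left → up → up → left → up → left → down → down → right → down → down → down → left → down → left → left → left → down → down → right → up → right → right → down → right → up → up

Solution:

┌─────┬───────┬───┐
│     │x x    │   │
├─╴ ╷ │ ╷ ╶─┐ ╵ ╷ │
│   │ │x│x x│   │ │
│ ╶─┴─┤ └─┐ ├───┤ │
│     │x x│x│x x│ │
│ ┌─╴ └─┐ │ ╵ ╷ └─┤
│ │     │x│x x│A  │
├─┘ ┌─╴ │ ├─┬─┴─╴ │
│   │   │x│ │     │
│ ┌─┘ ┌─┘ │ │ ┌───┤
│ │   │x x│ │ │   │
│ └───┘ ┌─┘ │ │ ╷ │
│x x x x│B  │ │ │ │
│ ┌─────┤ ╷ │ │ │ │
│x│x x x│x│ │ │ │ │
│ ╵ ┌─╴ ╵ │ │ ╵ │ │
│x x│  x x│ │   │ │
└───┴─────┴─┴───┴─┘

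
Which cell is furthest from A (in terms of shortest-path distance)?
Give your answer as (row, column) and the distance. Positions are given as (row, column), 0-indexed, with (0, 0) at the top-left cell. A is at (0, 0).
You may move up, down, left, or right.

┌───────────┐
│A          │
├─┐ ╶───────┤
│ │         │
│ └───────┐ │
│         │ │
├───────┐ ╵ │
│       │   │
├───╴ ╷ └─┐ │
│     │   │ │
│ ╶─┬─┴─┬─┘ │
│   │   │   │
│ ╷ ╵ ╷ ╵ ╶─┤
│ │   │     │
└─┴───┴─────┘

Computing BFS distances from A to all cells:
Furthest cell: (4, 4)
Distance: 26 steps

Path from A to the furthest cell:

┌───────────┐
│A ↓        │
├─┐ ╶───────┤
│ │↳ → → → ↓│
│ └───────┐ │
│         │↓│
├───────┐ ╵ │
│    ↱ ↓│  ↓│
├───╴ ╷ └─┐ │
│↱ → ↑│↳ B│↓│
│ ╶─┬─┴─┬─┘ │
│↑ ↰│↓ ↰│↓ ↲│
│ ╷ ╵ ╷ ╵ ╶─┤
│ │↑ ↲│↑ ↲  │
└─┴───┴─────┘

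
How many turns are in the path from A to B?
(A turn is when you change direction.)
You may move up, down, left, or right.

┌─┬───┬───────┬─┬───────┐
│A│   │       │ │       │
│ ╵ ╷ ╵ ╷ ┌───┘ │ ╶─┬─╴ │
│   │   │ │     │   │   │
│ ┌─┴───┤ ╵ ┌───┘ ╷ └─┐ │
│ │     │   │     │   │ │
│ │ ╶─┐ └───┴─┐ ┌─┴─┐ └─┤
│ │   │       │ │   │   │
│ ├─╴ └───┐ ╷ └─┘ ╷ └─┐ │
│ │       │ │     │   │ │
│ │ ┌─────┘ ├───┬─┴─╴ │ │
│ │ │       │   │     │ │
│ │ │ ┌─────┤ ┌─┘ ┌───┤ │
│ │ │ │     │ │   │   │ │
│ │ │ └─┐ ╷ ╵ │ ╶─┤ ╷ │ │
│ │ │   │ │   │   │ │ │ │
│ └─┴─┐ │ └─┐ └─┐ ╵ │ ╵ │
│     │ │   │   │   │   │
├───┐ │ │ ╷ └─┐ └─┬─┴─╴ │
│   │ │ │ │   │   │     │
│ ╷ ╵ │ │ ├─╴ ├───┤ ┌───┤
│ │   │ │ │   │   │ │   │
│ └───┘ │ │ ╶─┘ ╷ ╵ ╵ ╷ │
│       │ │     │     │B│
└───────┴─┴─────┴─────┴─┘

Directions: down, down, down, down, down, down, down, down, right, right, down, down, left, up, left, down, down, right, right, right, up, up, up, up, left, up, up, right, right, right, up, up, right, down, right, right, up, right, down, right, down, left, left, down, left, down, right, down, right, up, up, right, down, down, right, down, left, left, down, down, right, up, right, down
Number of turns: 38

Solution:

┌─┬───┬───────┬─┬───────┐
│A│   │       │ │       │
│ ╵ ╷ ╵ ╷ ┌───┘ │ ╶─┬─╴ │
│↓  │   │ │     │   │   │
│ ┌─┴───┤ ╵ ┌───┘ ╷ └─┐ │
│↓│     │   │     │   │ │
│ │ ╶─┐ └───┴─┐ ┌─┴─┐ └─┤
│↓│   │    ↱ ↓│ │↱ ↓│   │
│ ├─╴ └───┐ ╷ └─┘ ╷ └─┐ │
│↓│       │↑│↳ → ↑│↳ ↓│ │
│ │ ┌─────┘ ├───┬─┴─╴ │ │
│↓│ │↱ → → ↑│   │↓ ← ↲│ │
│ │ │ ┌─────┤ ┌─┘ ┌───┤ │
│↓│ │↑│     │ │↓ ↲│↱ ↓│ │
│ │ │ └─┐ ╷ ╵ │ ╶─┤ ╷ │ │
│↓│ │↑ ↰│ │   │↳ ↓│↑│↓│ │
│ └─┴─┐ │ └─┐ └─┐ ╵ │ ╵ │
│↳ → ↓│↑│   │   │↳ ↑│↳ ↓│
├───┐ │ │ ╷ └─┐ └─┬─┴─╴ │
│↓ ↰│↓│↑│ │   │   │↓ ← ↲│
│ ╷ ╵ │ │ ├─╴ ├───┤ ┌───┤
│↓│↑ ↲│↑│ │   │   │↓│↱ ↓│
│ └───┘ │ │ ╶─┘ ╷ ╵ ╵ ╷ │
│↳ → → ↑│ │     │  ↳ ↑│B│
└───────┴─┴─────┴─────┴─┘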